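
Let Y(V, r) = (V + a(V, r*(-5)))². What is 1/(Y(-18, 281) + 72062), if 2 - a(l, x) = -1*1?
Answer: 1/72287 ≈ 1.3834e-5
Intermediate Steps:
a(l, x) = 3 (a(l, x) = 2 - (-1) = 2 - 1*(-1) = 2 + 1 = 3)
Y(V, r) = (3 + V)² (Y(V, r) = (V + 3)² = (3 + V)²)
1/(Y(-18, 281) + 72062) = 1/((3 - 18)² + 72062) = 1/((-15)² + 72062) = 1/(225 + 72062) = 1/72287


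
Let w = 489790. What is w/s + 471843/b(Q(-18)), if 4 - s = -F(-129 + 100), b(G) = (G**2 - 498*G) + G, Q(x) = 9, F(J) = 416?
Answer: 1549987/1464 ≈ 1058.7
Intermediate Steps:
b(G) = G**2 - 497*G
s = 420 (s = 4 - (-1)*416 = 4 - 1*(-416) = 4 + 416 = 420)
w/s + 471843/b(Q(-18)) = 489790/420 + 471843/((9*(-497 + 9))) = 489790*(1/420) + 471843/((9*(-488))) = 6997/6 + 471843/(-4392) = 6997/6 + 471843*(-1/4392) = 6997/6 - 52427/488 = 1549987/1464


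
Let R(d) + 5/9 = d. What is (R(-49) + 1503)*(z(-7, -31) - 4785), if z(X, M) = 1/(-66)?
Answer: -4131123691/594 ≈ -6.9548e+6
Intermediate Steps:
z(X, M) = -1/66
R(d) = -5/9 + d
(R(-49) + 1503)*(z(-7, -31) - 4785) = ((-5/9 - 49) + 1503)*(-1/66 - 4785) = (-446/9 + 1503)*(-315811/66) = (13081/9)*(-315811/66) = -4131123691/594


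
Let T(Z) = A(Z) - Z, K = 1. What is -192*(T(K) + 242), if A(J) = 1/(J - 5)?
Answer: -46224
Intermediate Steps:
A(J) = 1/(-5 + J)
T(Z) = 1/(-5 + Z) - Z
-192*(T(K) + 242) = -192*((1 - 1*1*(-5 + 1))/(-5 + 1) + 242) = -192*((1 - 1*1*(-4))/(-4) + 242) = -192*(-(1 + 4)/4 + 242) = -192*(-1/4*5 + 242) = -192*(-5/4 + 242) = -192*963/4 = -46224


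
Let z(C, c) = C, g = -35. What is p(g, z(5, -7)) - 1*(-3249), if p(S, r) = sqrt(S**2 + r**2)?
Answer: 3249 + 25*sqrt(2) ≈ 3284.4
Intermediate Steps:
p(g, z(5, -7)) - 1*(-3249) = sqrt((-35)**2 + 5**2) - 1*(-3249) = sqrt(1225 + 25) + 3249 = sqrt(1250) + 3249 = 25*sqrt(2) + 3249 = 3249 + 25*sqrt(2)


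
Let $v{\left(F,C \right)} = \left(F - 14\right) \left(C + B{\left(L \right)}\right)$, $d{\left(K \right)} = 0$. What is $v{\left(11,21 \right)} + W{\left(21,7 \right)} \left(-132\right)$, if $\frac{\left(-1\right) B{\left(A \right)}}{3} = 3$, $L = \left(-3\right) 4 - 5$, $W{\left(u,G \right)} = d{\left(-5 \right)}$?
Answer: $-36$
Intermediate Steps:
$W{\left(u,G \right)} = 0$
$L = -17$ ($L = -12 - 5 = -17$)
$B{\left(A \right)} = -9$ ($B{\left(A \right)} = \left(-3\right) 3 = -9$)
$v{\left(F,C \right)} = \left(-14 + F\right) \left(-9 + C\right)$ ($v{\left(F,C \right)} = \left(F - 14\right) \left(C - 9\right) = \left(-14 + F\right) \left(-9 + C\right)$)
$v{\left(11,21 \right)} + W{\left(21,7 \right)} \left(-132\right) = \left(126 - 294 - 99 + 21 \cdot 11\right) + 0 \left(-132\right) = \left(126 - 294 - 99 + 231\right) + 0 = -36 + 0 = -36$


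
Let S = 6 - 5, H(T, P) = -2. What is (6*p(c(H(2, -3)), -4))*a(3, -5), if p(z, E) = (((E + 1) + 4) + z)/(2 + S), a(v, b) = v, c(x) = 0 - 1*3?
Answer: -12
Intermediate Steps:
S = 1
c(x) = -3 (c(x) = 0 - 3 = -3)
p(z, E) = 5/3 + E/3 + z/3 (p(z, E) = (((E + 1) + 4) + z)/(2 + 1) = (((1 + E) + 4) + z)/3 = ((5 + E) + z)*(⅓) = (5 + E + z)*(⅓) = 5/3 + E/3 + z/3)
(6*p(c(H(2, -3)), -4))*a(3, -5) = (6*(5/3 + (⅓)*(-4) + (⅓)*(-3)))*3 = (6*(5/3 - 4/3 - 1))*3 = (6*(-⅔))*3 = -4*3 = -12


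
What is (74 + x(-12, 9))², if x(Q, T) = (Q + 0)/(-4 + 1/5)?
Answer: 2149156/361 ≈ 5953.3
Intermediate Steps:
x(Q, T) = -5*Q/19 (x(Q, T) = Q/(-4 + ⅕) = Q/(-19/5) = Q*(-5/19) = -5*Q/19)
(74 + x(-12, 9))² = (74 - 5/19*(-12))² = (74 + 60/19)² = (1466/19)² = 2149156/361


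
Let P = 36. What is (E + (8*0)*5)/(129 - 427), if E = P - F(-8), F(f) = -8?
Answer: -22/149 ≈ -0.14765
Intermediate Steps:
E = 44 (E = 36 - 1*(-8) = 36 + 8 = 44)
(E + (8*0)*5)/(129 - 427) = (44 + (8*0)*5)/(129 - 427) = (44 + 0*5)/(-298) = (44 + 0)*(-1/298) = 44*(-1/298) = -22/149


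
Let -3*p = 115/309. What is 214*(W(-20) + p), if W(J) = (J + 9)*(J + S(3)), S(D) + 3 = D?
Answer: 43618550/927 ≈ 47053.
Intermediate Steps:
S(D) = -3 + D
W(J) = J*(9 + J) (W(J) = (J + 9)*(J + (-3 + 3)) = (9 + J)*(J + 0) = (9 + J)*J = J*(9 + J))
p = -115/927 (p = -115/(3*309) = -⅓*115/309 = -115/927 ≈ -0.12406)
214*(W(-20) + p) = 214*(-20*(9 - 20) - 115/927) = 214*(-20*(-11) - 115/927) = 214*(220 - 115/927) = 214*(203825/927) = 43618550/927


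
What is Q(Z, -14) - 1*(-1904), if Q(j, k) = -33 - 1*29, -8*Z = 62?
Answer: 1842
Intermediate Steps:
Z = -31/4 (Z = -1/8*62 = -31/4 ≈ -7.7500)
Q(j, k) = -62 (Q(j, k) = -33 - 29 = -62)
Q(Z, -14) - 1*(-1904) = -62 - 1*(-1904) = -62 + 1904 = 1842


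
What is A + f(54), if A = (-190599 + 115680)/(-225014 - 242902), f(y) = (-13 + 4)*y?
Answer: -75777419/155972 ≈ -485.84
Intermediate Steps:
f(y) = -9*y
A = 24973/155972 (A = -74919/(-467916) = -74919*(-1/467916) = 24973/155972 ≈ 0.16011)
A + f(54) = 24973/155972 - 9*54 = 24973/155972 - 486 = -75777419/155972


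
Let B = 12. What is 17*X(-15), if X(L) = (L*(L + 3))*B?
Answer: 36720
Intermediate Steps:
X(L) = 12*L*(3 + L) (X(L) = (L*(L + 3))*12 = (L*(3 + L))*12 = 12*L*(3 + L))
17*X(-15) = 17*(12*(-15)*(3 - 15)) = 17*(12*(-15)*(-12)) = 17*2160 = 36720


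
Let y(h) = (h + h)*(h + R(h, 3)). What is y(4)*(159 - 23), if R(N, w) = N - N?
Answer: 4352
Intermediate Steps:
R(N, w) = 0
y(h) = 2*h² (y(h) = (h + h)*(h + 0) = (2*h)*h = 2*h²)
y(4)*(159 - 23) = (2*4²)*(159 - 23) = (2*16)*136 = 32*136 = 4352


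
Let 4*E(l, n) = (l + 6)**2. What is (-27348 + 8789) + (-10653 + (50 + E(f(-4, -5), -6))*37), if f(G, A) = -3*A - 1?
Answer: -23662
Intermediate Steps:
f(G, A) = -1 - 3*A
E(l, n) = (6 + l)**2/4 (E(l, n) = (l + 6)**2/4 = (6 + l)**2/4)
(-27348 + 8789) + (-10653 + (50 + E(f(-4, -5), -6))*37) = (-27348 + 8789) + (-10653 + (50 + (6 + (-1 - 3*(-5)))**2/4)*37) = -18559 + (-10653 + (50 + (6 + (-1 + 15))**2/4)*37) = -18559 + (-10653 + (50 + (6 + 14)**2/4)*37) = -18559 + (-10653 + (50 + (1/4)*20**2)*37) = -18559 + (-10653 + (50 + (1/4)*400)*37) = -18559 + (-10653 + (50 + 100)*37) = -18559 + (-10653 + 150*37) = -18559 + (-10653 + 5550) = -18559 - 5103 = -23662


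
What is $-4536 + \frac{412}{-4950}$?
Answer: $- \frac{11226806}{2475} \approx -4536.1$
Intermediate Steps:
$-4536 + \frac{412}{-4950} = -4536 + 412 \left(- \frac{1}{4950}\right) = -4536 - \frac{206}{2475} = - \frac{11226806}{2475}$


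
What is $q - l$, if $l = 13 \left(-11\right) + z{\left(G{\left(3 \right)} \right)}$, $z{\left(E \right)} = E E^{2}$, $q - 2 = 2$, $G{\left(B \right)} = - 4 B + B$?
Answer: $876$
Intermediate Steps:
$G{\left(B \right)} = - 3 B$
$q = 4$ ($q = 2 + 2 = 4$)
$z{\left(E \right)} = E^{3}$
$l = -872$ ($l = 13 \left(-11\right) + \left(\left(-3\right) 3\right)^{3} = -143 + \left(-9\right)^{3} = -143 - 729 = -872$)
$q - l = 4 - -872 = 4 + 872 = 876$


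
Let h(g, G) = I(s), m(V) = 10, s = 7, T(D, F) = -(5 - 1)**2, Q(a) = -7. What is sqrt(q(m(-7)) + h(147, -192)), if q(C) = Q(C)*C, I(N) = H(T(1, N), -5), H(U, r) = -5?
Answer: 5*I*sqrt(3) ≈ 8.6602*I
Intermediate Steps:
T(D, F) = -16 (T(D, F) = -1*4**2 = -1*16 = -16)
I(N) = -5
h(g, G) = -5
q(C) = -7*C
sqrt(q(m(-7)) + h(147, -192)) = sqrt(-7*10 - 5) = sqrt(-70 - 5) = sqrt(-75) = 5*I*sqrt(3)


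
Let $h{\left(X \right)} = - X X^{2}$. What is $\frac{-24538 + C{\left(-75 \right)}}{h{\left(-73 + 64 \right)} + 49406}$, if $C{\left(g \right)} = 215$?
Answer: $- \frac{24323}{50135} \approx -0.48515$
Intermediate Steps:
$h{\left(X \right)} = - X^{3}$
$\frac{-24538 + C{\left(-75 \right)}}{h{\left(-73 + 64 \right)} + 49406} = \frac{-24538 + 215}{- \left(-73 + 64\right)^{3} + 49406} = - \frac{24323}{- \left(-9\right)^{3} + 49406} = - \frac{24323}{\left(-1\right) \left(-729\right) + 49406} = - \frac{24323}{729 + 49406} = - \frac{24323}{50135}$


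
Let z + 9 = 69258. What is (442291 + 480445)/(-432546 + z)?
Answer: -9136/3597 ≈ -2.5399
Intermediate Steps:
z = 69249 (z = -9 + 69258 = 69249)
(442291 + 480445)/(-432546 + z) = (442291 + 480445)/(-432546 + 69249) = 922736/(-363297) = 922736*(-1/363297) = -9136/3597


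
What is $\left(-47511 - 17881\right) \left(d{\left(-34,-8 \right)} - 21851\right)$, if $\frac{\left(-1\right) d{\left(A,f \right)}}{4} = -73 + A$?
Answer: $1400892816$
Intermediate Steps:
$d{\left(A,f \right)} = 292 - 4 A$ ($d{\left(A,f \right)} = - 4 \left(-73 + A\right) = 292 - 4 A$)
$\left(-47511 - 17881\right) \left(d{\left(-34,-8 \right)} - 21851\right) = \left(-47511 - 17881\right) \left(\left(292 - -136\right) - 21851\right) = - 65392 \left(\left(292 + 136\right) - 21851\right) = - 65392 \left(428 - 21851\right) = \left(-65392\right) \left(-21423\right) = 1400892816$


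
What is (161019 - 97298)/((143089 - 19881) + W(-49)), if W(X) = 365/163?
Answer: 10386523/20083269 ≈ 0.51717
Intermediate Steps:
W(X) = 365/163 (W(X) = 365*(1/163) = 365/163)
(161019 - 97298)/((143089 - 19881) + W(-49)) = (161019 - 97298)/((143089 - 19881) + 365/163) = 63721/(123208 + 365/163) = 63721/(20083269/163) = 63721*(163/20083269) = 10386523/20083269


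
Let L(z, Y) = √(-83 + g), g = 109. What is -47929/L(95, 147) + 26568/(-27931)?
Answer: -26568/27931 - 47929*√26/26 ≈ -9400.6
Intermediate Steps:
L(z, Y) = √26 (L(z, Y) = √(-83 + 109) = √26)
-47929/L(95, 147) + 26568/(-27931) = -47929*√26/26 + 26568/(-27931) = -47929*√26/26 + 26568*(-1/27931) = -47929*√26/26 - 26568/27931 = -26568/27931 - 47929*√26/26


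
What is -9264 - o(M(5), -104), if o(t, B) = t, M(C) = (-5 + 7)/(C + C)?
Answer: -46321/5 ≈ -9264.2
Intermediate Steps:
M(C) = 1/C (M(C) = 2/((2*C)) = 2*(1/(2*C)) = 1/C)
-9264 - o(M(5), -104) = -9264 - 1/5 = -9264 - 1*⅕ = -9264 - ⅕ = -46321/5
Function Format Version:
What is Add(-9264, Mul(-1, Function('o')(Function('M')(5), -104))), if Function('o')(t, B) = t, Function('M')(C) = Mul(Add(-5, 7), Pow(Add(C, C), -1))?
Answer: Rational(-46321, 5) ≈ -9264.2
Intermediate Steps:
Function('M')(C) = Pow(C, -1) (Function('M')(C) = Mul(2, Pow(Mul(2, C), -1)) = Mul(2, Mul(Rational(1, 2), Pow(C, -1))) = Pow(C, -1))
Add(-9264, Mul(-1, Function('o')(Function('M')(5), -104))) = Add(-9264, Mul(-1, Pow(5, -1))) = Add(-9264, Mul(-1, Rational(1, 5))) = Add(-9264, Rational(-1, 5)) = Rational(-46321, 5)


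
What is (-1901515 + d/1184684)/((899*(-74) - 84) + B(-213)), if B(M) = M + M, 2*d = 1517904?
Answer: 563173409327/19854119156 ≈ 28.366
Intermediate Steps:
d = 758952 (d = (1/2)*1517904 = 758952)
B(M) = 2*M
(-1901515 + d/1184684)/((899*(-74) - 84) + B(-213)) = (-1901515 + 758952/1184684)/((899*(-74) - 84) + 2*(-213)) = (-1901515 + 758952*(1/1184684))/((-66526 - 84) - 426) = (-1901515 + 189738/296171)/(-66610 - 426) = -563173409327/296171/(-67036) = -563173409327/296171*(-1/67036) = 563173409327/19854119156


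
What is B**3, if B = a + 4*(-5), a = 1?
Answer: -6859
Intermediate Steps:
B = -19 (B = 1 + 4*(-5) = 1 - 20 = -19)
B**3 = (-19)**3 = -6859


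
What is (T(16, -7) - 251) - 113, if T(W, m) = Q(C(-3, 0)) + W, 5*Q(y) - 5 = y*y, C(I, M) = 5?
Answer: -342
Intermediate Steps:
Q(y) = 1 + y²/5 (Q(y) = 1 + (y*y)/5 = 1 + y²/5)
T(W, m) = 6 + W (T(W, m) = (1 + (⅕)*5²) + W = (1 + (⅕)*25) + W = (1 + 5) + W = 6 + W)
(T(16, -7) - 251) - 113 = ((6 + 16) - 251) - 113 = (22 - 251) - 113 = -229 - 113 = -342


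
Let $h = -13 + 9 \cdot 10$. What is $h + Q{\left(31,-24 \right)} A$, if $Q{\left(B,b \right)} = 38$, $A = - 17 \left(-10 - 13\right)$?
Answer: $14935$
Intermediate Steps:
$A = 391$ ($A = \left(-17\right) \left(-23\right) = 391$)
$h = 77$ ($h = -13 + 90 = 77$)
$h + Q{\left(31,-24 \right)} A = 77 + 38 \cdot 391 = 77 + 14858 = 14935$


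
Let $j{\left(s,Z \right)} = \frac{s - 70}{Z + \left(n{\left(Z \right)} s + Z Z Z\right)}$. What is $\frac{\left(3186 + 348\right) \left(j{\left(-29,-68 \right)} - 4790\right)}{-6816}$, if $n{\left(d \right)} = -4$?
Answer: $\frac{886974664729}{357140224} \approx 2483.5$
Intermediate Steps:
$j{\left(s,Z \right)} = \frac{-70 + s}{Z + Z^{3} - 4 s}$ ($j{\left(s,Z \right)} = \frac{s - 70}{Z + \left(- 4 s + Z Z Z\right)} = \frac{-70 + s}{Z + \left(- 4 s + Z^{2} Z\right)} = \frac{-70 + s}{Z + \left(- 4 s + Z^{3}\right)} = \frac{-70 + s}{Z + \left(Z^{3} - 4 s\right)} = \frac{-70 + s}{Z + Z^{3} - 4 s}$)
$\frac{\left(3186 + 348\right) \left(j{\left(-29,-68 \right)} - 4790\right)}{-6816} = \frac{\left(3186 + 348\right) \left(\frac{-70 - 29}{-68 + \left(-68\right)^{3} - -116} - 4790\right)}{-6816} = 3534 \left(\frac{1}{-68 - 314432 + 116} \left(-99\right) - 4790\right) \left(- \frac{1}{6816}\right) = 3534 \left(\frac{1}{-314384} \left(-99\right) - 4790\right) \left(- \frac{1}{6816}\right) = 3534 \left(\left(- \frac{1}{314384}\right) \left(-99\right) - 4790\right) \left(- \frac{1}{6816}\right) = 3534 \left(\frac{99}{314384} - 4790\right) \left(- \frac{1}{6816}\right) = 3534 \left(- \frac{1505899261}{314384}\right) \left(- \frac{1}{6816}\right) = \left(- \frac{2660923994187}{157192}\right) \left(- \frac{1}{6816}\right) = \frac{886974664729}{357140224}$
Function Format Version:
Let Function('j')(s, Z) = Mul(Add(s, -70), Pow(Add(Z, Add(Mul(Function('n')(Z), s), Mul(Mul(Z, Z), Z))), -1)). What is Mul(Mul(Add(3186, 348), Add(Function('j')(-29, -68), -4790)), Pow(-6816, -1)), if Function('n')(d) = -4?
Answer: Rational(886974664729, 357140224) ≈ 2483.5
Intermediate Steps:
Function('j')(s, Z) = Mul(Pow(Add(Z, Pow(Z, 3), Mul(-4, s)), -1), Add(-70, s)) (Function('j')(s, Z) = Mul(Add(s, -70), Pow(Add(Z, Add(Mul(-4, s), Mul(Mul(Z, Z), Z))), -1)) = Mul(Add(-70, s), Pow(Add(Z, Add(Mul(-4, s), Mul(Pow(Z, 2), Z))), -1)) = Mul(Add(-70, s), Pow(Add(Z, Add(Mul(-4, s), Pow(Z, 3))), -1)) = Mul(Add(-70, s), Pow(Add(Z, Add(Pow(Z, 3), Mul(-4, s))), -1)) = Mul(Add(-70, s), Pow(Add(Z, Pow(Z, 3), Mul(-4, s)), -1)) = Mul(Pow(Add(Z, Pow(Z, 3), Mul(-4, s)), -1), Add(-70, s)))
Mul(Mul(Add(3186, 348), Add(Function('j')(-29, -68), -4790)), Pow(-6816, -1)) = Mul(Mul(Add(3186, 348), Add(Mul(Pow(Add(-68, Pow(-68, 3), Mul(-4, -29)), -1), Add(-70, -29)), -4790)), Pow(-6816, -1)) = Mul(Mul(3534, Add(Mul(Pow(Add(-68, -314432, 116), -1), -99), -4790)), Rational(-1, 6816)) = Mul(Mul(3534, Add(Mul(Pow(-314384, -1), -99), -4790)), Rational(-1, 6816)) = Mul(Mul(3534, Add(Mul(Rational(-1, 314384), -99), -4790)), Rational(-1, 6816)) = Mul(Mul(3534, Add(Rational(99, 314384), -4790)), Rational(-1, 6816)) = Mul(Mul(3534, Rational(-1505899261, 314384)), Rational(-1, 6816)) = Mul(Rational(-2660923994187, 157192), Rational(-1, 6816)) = Rational(886974664729, 357140224)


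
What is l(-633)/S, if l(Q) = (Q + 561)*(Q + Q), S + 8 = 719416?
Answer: 5697/44963 ≈ 0.12670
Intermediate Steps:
S = 719408 (S = -8 + 719416 = 719408)
l(Q) = 2*Q*(561 + Q) (l(Q) = (561 + Q)*(2*Q) = 2*Q*(561 + Q))
l(-633)/S = (2*(-633)*(561 - 633))/719408 = (2*(-633)*(-72))*(1/719408) = 91152*(1/719408) = 5697/44963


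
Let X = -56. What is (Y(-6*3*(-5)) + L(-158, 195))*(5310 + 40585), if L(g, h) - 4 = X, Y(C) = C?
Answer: 1744010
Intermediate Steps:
L(g, h) = -52 (L(g, h) = 4 - 56 = -52)
(Y(-6*3*(-5)) + L(-158, 195))*(5310 + 40585) = (-6*3*(-5) - 52)*(5310 + 40585) = (-18*(-5) - 52)*45895 = (90 - 52)*45895 = 38*45895 = 1744010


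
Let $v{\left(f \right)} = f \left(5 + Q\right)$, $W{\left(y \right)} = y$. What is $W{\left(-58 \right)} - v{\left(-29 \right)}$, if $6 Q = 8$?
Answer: $\frac{377}{3} \approx 125.67$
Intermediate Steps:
$Q = \frac{4}{3}$ ($Q = \frac{1}{6} \cdot 8 = \frac{4}{3} \approx 1.3333$)
$v{\left(f \right)} = \frac{19 f}{3}$ ($v{\left(f \right)} = f \left(5 + \frac{4}{3}\right) = f \frac{19}{3} = \frac{19 f}{3}$)
$W{\left(-58 \right)} - v{\left(-29 \right)} = -58 - \frac{19}{3} \left(-29\right) = -58 - - \frac{551}{3} = -58 + \frac{551}{3} = \frac{377}{3}$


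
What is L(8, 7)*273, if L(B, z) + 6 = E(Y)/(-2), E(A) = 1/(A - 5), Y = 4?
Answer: -3003/2 ≈ -1501.5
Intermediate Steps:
E(A) = 1/(-5 + A)
L(B, z) = -11/2 (L(B, z) = -6 + 1/((-5 + 4)*(-2)) = -6 - 1/2/(-1) = -6 - 1*(-1/2) = -6 + 1/2 = -11/2)
L(8, 7)*273 = -11/2*273 = -3003/2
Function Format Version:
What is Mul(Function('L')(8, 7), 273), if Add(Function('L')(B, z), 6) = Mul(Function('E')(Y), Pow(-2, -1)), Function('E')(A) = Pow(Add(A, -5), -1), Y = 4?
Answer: Rational(-3003, 2) ≈ -1501.5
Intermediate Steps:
Function('E')(A) = Pow(Add(-5, A), -1)
Function('L')(B, z) = Rational(-11, 2) (Function('L')(B, z) = Add(-6, Mul(Pow(Add(-5, 4), -1), Pow(-2, -1))) = Add(-6, Mul(Pow(-1, -1), Rational(-1, 2))) = Add(-6, Mul(-1, Rational(-1, 2))) = Add(-6, Rational(1, 2)) = Rational(-11, 2))
Mul(Function('L')(8, 7), 273) = Mul(Rational(-11, 2), 273) = Rational(-3003, 2)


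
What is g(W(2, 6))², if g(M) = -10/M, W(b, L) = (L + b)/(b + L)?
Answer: 100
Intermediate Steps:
W(b, L) = 1 (W(b, L) = (L + b)/(L + b) = 1)
g(W(2, 6))² = (-10/1)² = (-10*1)² = (-10)² = 100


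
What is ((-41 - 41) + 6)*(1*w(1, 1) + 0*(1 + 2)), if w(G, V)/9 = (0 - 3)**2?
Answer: -6156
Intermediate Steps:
w(G, V) = 81 (w(G, V) = 9*(0 - 3)**2 = 9*(-3)**2 = 9*9 = 81)
((-41 - 41) + 6)*(1*w(1, 1) + 0*(1 + 2)) = ((-41 - 41) + 6)*(1*81 + 0*(1 + 2)) = (-82 + 6)*(81 + 0*3) = -76*(81 + 0) = -76*81 = -6156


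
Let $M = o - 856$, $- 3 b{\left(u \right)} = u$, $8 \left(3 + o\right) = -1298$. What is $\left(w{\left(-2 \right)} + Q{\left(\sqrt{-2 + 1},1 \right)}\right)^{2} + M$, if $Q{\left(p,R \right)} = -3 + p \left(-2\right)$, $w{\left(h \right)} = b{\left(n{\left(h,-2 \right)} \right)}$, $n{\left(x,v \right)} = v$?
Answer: $- \frac{36713}{36} + \frac{28 i}{3} \approx -1019.8 + 9.3333 i$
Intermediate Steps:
$o = - \frac{661}{4}$ ($o = -3 + \frac{1}{8} \left(-1298\right) = -3 - \frac{649}{4} = - \frac{661}{4} \approx -165.25$)
$b{\left(u \right)} = - \frac{u}{3}$
$w{\left(h \right)} = \frac{2}{3}$ ($w{\left(h \right)} = \left(- \frac{1}{3}\right) \left(-2\right) = \frac{2}{3}$)
$Q{\left(p,R \right)} = -3 - 2 p$
$M = - \frac{4085}{4}$ ($M = - \frac{661}{4} - 856 = - \frac{4085}{4} \approx -1021.3$)
$\left(w{\left(-2 \right)} + Q{\left(\sqrt{-2 + 1},1 \right)}\right)^{2} + M = \left(\frac{2}{3} - \left(3 + 2 \sqrt{-2 + 1}\right)\right)^{2} - \frac{4085}{4} = \left(\frac{2}{3} - \left(3 + 2 \sqrt{-1}\right)\right)^{2} - \frac{4085}{4} = \left(\frac{2}{3} - \left(3 + 2 i\right)\right)^{2} - \frac{4085}{4} = \left(- \frac{7}{3} - 2 i\right)^{2} - \frac{4085}{4} = - \frac{4085}{4} + \left(- \frac{7}{3} - 2 i\right)^{2}$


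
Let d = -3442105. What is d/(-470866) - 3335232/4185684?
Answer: 1069759706159/164241356862 ≈ 6.5133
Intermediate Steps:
d/(-470866) - 3335232/4185684 = -3442105/(-470866) - 3335232/4185684 = -3442105*(-1/470866) - 3335232*1/4185684 = 3442105/470866 - 277936/348807 = 1069759706159/164241356862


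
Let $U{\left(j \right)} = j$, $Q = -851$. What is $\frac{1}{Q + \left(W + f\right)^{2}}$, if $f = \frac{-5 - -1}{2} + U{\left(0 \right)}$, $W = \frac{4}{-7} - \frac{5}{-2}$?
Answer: $- \frac{196}{166795} \approx -0.0011751$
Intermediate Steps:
$W = \frac{27}{14}$ ($W = 4 \left(- \frac{1}{7}\right) - - \frac{5}{2} = - \frac{4}{7} + \frac{5}{2} = \frac{27}{14} \approx 1.9286$)
$f = -2$ ($f = \frac{-5 - -1}{2} + 0 = \left(-5 + 1\right) \frac{1}{2} + 0 = \left(-4\right) \frac{1}{2} + 0 = -2 + 0 = -2$)
$\frac{1}{Q + \left(W + f\right)^{2}} = \frac{1}{-851 + \left(\frac{27}{14} - 2\right)^{2}} = \frac{1}{-851 + \left(- \frac{1}{14}\right)^{2}} = \frac{1}{-851 + \frac{1}{196}} = \frac{1}{- \frac{166795}{196}} = - \frac{196}{166795}$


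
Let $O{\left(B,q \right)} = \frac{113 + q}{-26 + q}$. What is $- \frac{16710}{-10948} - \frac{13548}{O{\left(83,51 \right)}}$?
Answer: $- \frac{463168395}{224434} \approx -2063.7$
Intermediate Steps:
$O{\left(B,q \right)} = \frac{113 + q}{-26 + q}$
$- \frac{16710}{-10948} - \frac{13548}{O{\left(83,51 \right)}} = - \frac{16710}{-10948} - \frac{13548}{\frac{1}{-26 + 51} \left(113 + 51\right)} = \left(-16710\right) \left(- \frac{1}{10948}\right) - \frac{13548}{\frac{1}{25} \cdot 164} = \frac{8355}{5474} - \frac{13548}{\frac{1}{25} \cdot 164} = \frac{8355}{5474} - \frac{13548}{\frac{164}{25}} = \frac{8355}{5474} - \frac{84675}{41} = - \frac{463168395}{224434}$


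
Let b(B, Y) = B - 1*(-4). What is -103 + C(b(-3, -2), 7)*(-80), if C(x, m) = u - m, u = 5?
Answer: 57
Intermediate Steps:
b(B, Y) = 4 + B (b(B, Y) = B + 4 = 4 + B)
C(x, m) = 5 - m
-103 + C(b(-3, -2), 7)*(-80) = -103 + (5 - 1*7)*(-80) = -103 + (5 - 7)*(-80) = -103 - 2*(-80) = -103 + 160 = 57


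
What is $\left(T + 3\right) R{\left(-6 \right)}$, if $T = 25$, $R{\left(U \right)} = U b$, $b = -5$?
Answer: $840$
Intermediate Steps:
$R{\left(U \right)} = - 5 U$ ($R{\left(U \right)} = U \left(-5\right) = - 5 U$)
$\left(T + 3\right) R{\left(-6 \right)} = \left(25 + 3\right) \left(\left(-5\right) \left(-6\right)\right) = 28 \cdot 30 = 840$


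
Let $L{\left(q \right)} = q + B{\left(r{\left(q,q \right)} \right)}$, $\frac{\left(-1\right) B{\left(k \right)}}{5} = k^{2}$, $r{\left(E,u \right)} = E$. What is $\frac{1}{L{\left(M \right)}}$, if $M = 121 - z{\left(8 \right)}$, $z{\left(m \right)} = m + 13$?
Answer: $- \frac{1}{49900} \approx -2.004 \cdot 10^{-5}$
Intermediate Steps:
$z{\left(m \right)} = 13 + m$
$B{\left(k \right)} = - 5 k^{2}$
$M = 100$ ($M = 121 - \left(13 + 8\right) = 121 - 21 = 100$)
$L{\left(q \right)} = q - 5 q^{2}$
$\frac{1}{L{\left(M \right)}} = \frac{1}{100 \left(1 - 500\right)} = \frac{1}{100 \left(-499\right)} = \frac{1}{-49900} = - \frac{1}{49900}$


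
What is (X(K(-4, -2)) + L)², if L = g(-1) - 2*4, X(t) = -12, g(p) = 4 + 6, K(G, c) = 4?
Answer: 100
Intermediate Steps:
g(p) = 10
L = 2 (L = 10 - 2*4 = 10 - 8 = 2)
(X(K(-4, -2)) + L)² = (-12 + 2)² = (-10)² = 100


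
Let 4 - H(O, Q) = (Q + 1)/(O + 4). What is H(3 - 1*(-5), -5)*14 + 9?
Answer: 209/3 ≈ 69.667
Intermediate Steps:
H(O, Q) = 4 - (1 + Q)/(4 + O) (H(O, Q) = 4 - (Q + 1)/(O + 4) = 4 - (1 + Q)/(4 + O))
H(3 - 1*(-5), -5)*14 + 9 = ((15 - 1*(-5) + 4*(3 - 1*(-5)))/(4 + (3 - 1*(-5))))*14 + 9 = ((15 + 5 + 4*(3 + 5))/(4 + (3 + 5)))*14 + 9 = ((15 + 5 + 4*8)/(4 + 8))*14 + 9 = ((15 + 5 + 32)/12)*14 + 9 = ((1/12)*52)*14 + 9 = (13/3)*14 + 9 = 182/3 + 9 = 209/3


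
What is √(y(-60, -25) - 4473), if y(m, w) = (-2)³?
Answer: I*√4481 ≈ 66.94*I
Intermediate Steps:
y(m, w) = -8
√(y(-60, -25) - 4473) = √(-8 - 4473) = √(-4481) = I*√4481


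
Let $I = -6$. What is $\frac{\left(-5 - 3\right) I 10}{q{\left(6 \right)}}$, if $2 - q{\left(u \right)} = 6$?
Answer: $-120$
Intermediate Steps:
$q{\left(u \right)} = -4$ ($q{\left(u \right)} = 2 - 6 = -4$)
$\frac{\left(-5 - 3\right) I 10}{q{\left(6 \right)}} = \frac{\left(-5 - 3\right) \left(-6\right) 10}{-4} = \left(-5 - 3\right) \left(-6\right) 10 \left(- \frac{1}{4}\right) = \left(-8\right) \left(-6\right) 10 \left(- \frac{1}{4}\right) = 48 \cdot 10 \left(- \frac{1}{4}\right) = 480 \left(- \frac{1}{4}\right) = -120$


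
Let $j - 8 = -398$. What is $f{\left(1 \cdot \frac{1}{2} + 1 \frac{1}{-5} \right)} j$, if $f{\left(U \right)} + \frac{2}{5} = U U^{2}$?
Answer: $\frac{14547}{100} \approx 145.47$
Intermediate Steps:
$f{\left(U \right)} = - \frac{2}{5} + U^{3}$ ($f{\left(U \right)} = - \frac{2}{5} + U U^{2} = - \frac{2}{5} + U^{3}$)
$j = -390$ ($j = 8 - 398 = -390$)
$f{\left(1 \cdot \frac{1}{2} + 1 \frac{1}{-5} \right)} j = \left(- \frac{2}{5} + \left(1 \cdot \frac{1}{2} + 1 \frac{1}{-5}\right)^{3}\right) \left(-390\right) = \left(- \frac{2}{5} + \left(1 \cdot \frac{1}{2} + 1 \left(- \frac{1}{5}\right)\right)^{3}\right) \left(-390\right) = \left(- \frac{2}{5} + \left(\frac{1}{2} - \frac{1}{5}\right)^{3}\right) \left(-390\right) = \left(- \frac{2}{5} + \left(\frac{3}{10}\right)^{3}\right) \left(-390\right) = \left(- \frac{2}{5} + \frac{27}{1000}\right) \left(-390\right) = \left(- \frac{373}{1000}\right) \left(-390\right) = \frac{14547}{100}$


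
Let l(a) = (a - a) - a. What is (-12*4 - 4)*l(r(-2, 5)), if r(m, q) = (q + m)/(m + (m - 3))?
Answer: -156/7 ≈ -22.286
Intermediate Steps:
r(m, q) = (m + q)/(-3 + 2*m) (r(m, q) = (m + q)/(m + (-3 + m)) = (m + q)/(-3 + 2*m))
l(a) = -a (l(a) = 0 - a = -a)
(-12*4 - 4)*l(r(-2, 5)) = (-12*4 - 4)*(-(-2 + 5)/(-3 + 2*(-2))) = (-48 - 4)*(-3/(-3 - 4)) = -(-52)*3/(-7) = -(-52)*(-⅐*3) = -(-52)*(-3)/7 = -52*3/7 = -156/7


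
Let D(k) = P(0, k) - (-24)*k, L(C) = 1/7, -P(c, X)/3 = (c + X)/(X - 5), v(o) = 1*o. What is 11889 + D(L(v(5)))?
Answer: 2830419/238 ≈ 11893.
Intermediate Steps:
v(o) = o
P(c, X) = -3*(X + c)/(-5 + X) (P(c, X) = -3*(c + X)/(X - 5) = -3*(X + c)/(-5 + X))
L(C) = ⅐
D(k) = 24*k - 3*k/(-5 + k) (D(k) = 3*(-k - 1*0)/(-5 + k) - (-24)*k = 3*(-k + 0)/(-5 + k) + 24*k = 3*(-k)/(-5 + k) + 24*k = -3*k/(-5 + k) + 24*k = 24*k - 3*k/(-5 + k))
11889 + D(L(v(5))) = 11889 + 3*(⅐)*(-41 + 8*(⅐))/(-5 + ⅐) = 11889 + 3*(⅐)*(-41 + 8/7)/(-34/7) = 11889 + 3*(⅐)*(-7/34)*(-279/7) = 11889 + 837/238 = 2830419/238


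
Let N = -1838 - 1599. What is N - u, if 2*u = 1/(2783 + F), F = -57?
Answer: -18738525/5452 ≈ -3437.0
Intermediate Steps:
u = 1/5452 (u = 1/(2*(2783 - 57)) = (½)/2726 = (½)*(1/2726) = 1/5452 ≈ 0.00018342)
N = -3437
N - u = -3437 - 1*1/5452 = -3437 - 1/5452 = -18738525/5452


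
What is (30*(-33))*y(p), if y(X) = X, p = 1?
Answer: -990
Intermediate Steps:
(30*(-33))*y(p) = (30*(-33))*1 = -990*1 = -990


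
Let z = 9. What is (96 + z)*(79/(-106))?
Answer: -8295/106 ≈ -78.255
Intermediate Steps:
(96 + z)*(79/(-106)) = (96 + 9)*(79/(-106)) = 105*(79*(-1/106)) = 105*(-79/106) = -8295/106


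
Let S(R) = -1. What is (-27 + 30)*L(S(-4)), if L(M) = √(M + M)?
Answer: 3*I*√2 ≈ 4.2426*I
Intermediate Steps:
L(M) = √2*√M (L(M) = √(2*M) = √2*√M)
(-27 + 30)*L(S(-4)) = (-27 + 30)*(√2*√(-1)) = 3*(√2*I) = 3*(I*√2) = 3*I*√2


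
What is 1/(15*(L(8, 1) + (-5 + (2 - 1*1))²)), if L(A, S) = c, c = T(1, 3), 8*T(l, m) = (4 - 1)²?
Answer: 8/2055 ≈ 0.0038929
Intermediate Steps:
T(l, m) = 9/8 (T(l, m) = (4 - 1)²/8 = (⅛)*3² = (⅛)*9 = 9/8)
c = 9/8 ≈ 1.1250
L(A, S) = 9/8
1/(15*(L(8, 1) + (-5 + (2 - 1*1))²)) = 1/(15*(9/8 + (-5 + (2 - 1*1))²)) = 1/(15*(9/8 + (-5 + (2 - 1))²)) = 1/(15*(9/8 + (-5 + 1)²)) = 1/(15*(9/8 + (-4)²)) = 1/(15*(9/8 + 16)) = 1/(15*(137/8)) = 1/(2055/8) = 8/2055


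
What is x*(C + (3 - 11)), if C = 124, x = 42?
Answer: 4872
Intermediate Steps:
x*(C + (3 - 11)) = 42*(124 + (3 - 11)) = 42*(124 - 8) = 42*116 = 4872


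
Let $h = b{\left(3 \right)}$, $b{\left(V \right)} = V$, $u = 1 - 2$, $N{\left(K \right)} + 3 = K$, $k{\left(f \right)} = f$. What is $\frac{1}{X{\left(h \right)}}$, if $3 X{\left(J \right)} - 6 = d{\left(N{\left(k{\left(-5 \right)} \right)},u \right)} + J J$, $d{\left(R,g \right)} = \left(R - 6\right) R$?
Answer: $\frac{3}{127} \approx 0.023622$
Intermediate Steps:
$N{\left(K \right)} = -3 + K$
$u = -1$ ($u = 1 - 2 = -1$)
$h = 3$
$d{\left(R,g \right)} = R \left(-6 + R\right)$ ($d{\left(R,g \right)} = \left(R - 6\right) R = \left(-6 + R\right) R = R \left(-6 + R\right)$)
$X{\left(J \right)} = \frac{118}{3} + \frac{J^{2}}{3}$ ($X{\left(J \right)} = 2 + \frac{\left(-3 - 5\right) \left(-6 - 8\right) + J J}{3} = 2 + \frac{- 8 \left(-6 - 8\right) + J^{2}}{3} = 2 + \frac{\left(-8\right) \left(-14\right) + J^{2}}{3} = 2 + \frac{112 + J^{2}}{3} = 2 + \left(\frac{112}{3} + \frac{J^{2}}{3}\right) = \frac{118}{3} + \frac{J^{2}}{3}$)
$\frac{1}{X{\left(h \right)}} = \frac{1}{\frac{118}{3} + \frac{3^{2}}{3}} = \frac{1}{\frac{118}{3} + \frac{1}{3} \cdot 9} = \frac{1}{\frac{118}{3} + 3} = \frac{1}{\frac{127}{3}} = \frac{3}{127}$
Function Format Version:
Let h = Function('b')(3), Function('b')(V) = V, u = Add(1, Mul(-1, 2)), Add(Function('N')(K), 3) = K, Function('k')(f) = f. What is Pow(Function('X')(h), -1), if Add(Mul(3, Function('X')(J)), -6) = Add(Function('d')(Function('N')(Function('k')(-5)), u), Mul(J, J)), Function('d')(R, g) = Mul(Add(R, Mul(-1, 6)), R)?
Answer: Rational(3, 127) ≈ 0.023622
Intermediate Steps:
Function('N')(K) = Add(-3, K)
u = -1 (u = Add(1, -2) = -1)
h = 3
Function('d')(R, g) = Mul(R, Add(-6, R)) (Function('d')(R, g) = Mul(Add(R, -6), R) = Mul(Add(-6, R), R) = Mul(R, Add(-6, R)))
Function('X')(J) = Add(Rational(118, 3), Mul(Rational(1, 3), Pow(J, 2))) (Function('X')(J) = Add(2, Mul(Rational(1, 3), Add(Mul(Add(-3, -5), Add(-6, Add(-3, -5))), Mul(J, J)))) = Add(2, Mul(Rational(1, 3), Add(Mul(-8, Add(-6, -8)), Pow(J, 2)))) = Add(2, Mul(Rational(1, 3), Add(Mul(-8, -14), Pow(J, 2)))) = Add(2, Mul(Rational(1, 3), Add(112, Pow(J, 2)))) = Add(2, Add(Rational(112, 3), Mul(Rational(1, 3), Pow(J, 2)))) = Add(Rational(118, 3), Mul(Rational(1, 3), Pow(J, 2))))
Pow(Function('X')(h), -1) = Pow(Add(Rational(118, 3), Mul(Rational(1, 3), Pow(3, 2))), -1) = Pow(Add(Rational(118, 3), Mul(Rational(1, 3), 9)), -1) = Pow(Add(Rational(118, 3), 3), -1) = Pow(Rational(127, 3), -1) = Rational(3, 127)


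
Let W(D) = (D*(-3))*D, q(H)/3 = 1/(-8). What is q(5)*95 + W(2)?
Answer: -381/8 ≈ -47.625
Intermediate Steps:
q(H) = -3/8 (q(H) = 3/(-8) = 3*(-⅛) = -3/8)
W(D) = -3*D² (W(D) = (-3*D)*D = -3*D²)
q(5)*95 + W(2) = -3/8*95 - 3*2² = -285/8 - 3*4 = -285/8 - 12 = -381/8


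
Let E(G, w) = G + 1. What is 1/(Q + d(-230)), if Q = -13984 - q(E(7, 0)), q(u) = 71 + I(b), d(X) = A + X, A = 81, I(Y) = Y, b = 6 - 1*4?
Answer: -1/14206 ≈ -7.0393e-5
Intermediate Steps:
b = 2 (b = 6 - 4 = 2)
E(G, w) = 1 + G
d(X) = 81 + X
q(u) = 73 (q(u) = 71 + 2 = 73)
Q = -14057 (Q = -13984 - 1*73 = -13984 - 73 = -14057)
1/(Q + d(-230)) = 1/(-14057 + (81 - 230)) = 1/(-14057 - 149) = 1/(-14206) = -1/14206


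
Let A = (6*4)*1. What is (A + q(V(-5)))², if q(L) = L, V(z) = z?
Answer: 361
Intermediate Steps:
A = 24 (A = 24*1 = 24)
(A + q(V(-5)))² = (24 - 5)² = 19² = 361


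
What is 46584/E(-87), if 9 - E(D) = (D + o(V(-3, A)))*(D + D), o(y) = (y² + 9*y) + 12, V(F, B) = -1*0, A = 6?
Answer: -5176/1449 ≈ -3.5721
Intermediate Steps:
V(F, B) = 0
o(y) = 12 + y² + 9*y
E(D) = 9 - 2*D*(12 + D) (E(D) = 9 - (D + (12 + 0² + 9*0))*(D + D) = 9 - (D + (12 + 0 + 0))*2*D = 9 - (D + 12)*2*D = 9 - (12 + D)*2*D = 9 - 2*D*(12 + D))
46584/E(-87) = 46584/(9 - 24*(-87) - 2*(-87)²) = 46584/(9 + 2088 - 2*7569) = 46584/(9 + 2088 - 15138) = 46584/(-13041) = 46584*(-1/13041) = -5176/1449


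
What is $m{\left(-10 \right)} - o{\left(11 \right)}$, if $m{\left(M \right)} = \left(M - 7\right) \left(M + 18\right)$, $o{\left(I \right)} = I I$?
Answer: $-257$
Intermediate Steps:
$o{\left(I \right)} = I^{2}$
$m{\left(M \right)} = \left(-7 + M\right) \left(18 + M\right)$
$m{\left(-10 \right)} - o{\left(11 \right)} = \left(-126 + \left(-10\right)^{2} + 11 \left(-10\right)\right) - 11^{2} = \left(-126 + 100 - 110\right) - 121 = -136 - 121 = -257$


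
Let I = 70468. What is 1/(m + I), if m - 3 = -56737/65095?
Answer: 65095/4587253008 ≈ 1.4190e-5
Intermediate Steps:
m = 138548/65095 (m = 3 - 56737/65095 = 138548/65095 ≈ 2.1284)
1/(m + I) = 1/(138548/65095 + 70468) = 1/(4587253008/65095) = 65095/4587253008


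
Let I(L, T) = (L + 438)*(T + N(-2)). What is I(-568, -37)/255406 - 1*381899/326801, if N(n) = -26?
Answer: -47431397902/41733468103 ≈ -1.1365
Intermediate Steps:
I(L, T) = (-26 + T)*(438 + L) (I(L, T) = (L + 438)*(T - 26) = (438 + L)*(-26 + T) = (-26 + T)*(438 + L))
I(-568, -37)/255406 - 1*381899/326801 = (-11388 - 26*(-568) + 438*(-37) - 568*(-37))/255406 - 1*381899/326801 = (-11388 + 14768 - 16206 + 21016)*(1/255406) - 381899*1/326801 = 8190*(1/255406) - 381899/326801 = 4095/127703 - 381899/326801 = -47431397902/41733468103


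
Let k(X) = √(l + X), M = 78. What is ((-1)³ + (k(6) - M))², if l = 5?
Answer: (79 - √11)² ≈ 5728.0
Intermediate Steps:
k(X) = √(5 + X)
((-1)³ + (k(6) - M))² = ((-1)³ + (√(5 + 6) - 1*78))² = (-1 + (√11 - 78))² = (-1 + (-78 + √11))² = (-79 + √11)²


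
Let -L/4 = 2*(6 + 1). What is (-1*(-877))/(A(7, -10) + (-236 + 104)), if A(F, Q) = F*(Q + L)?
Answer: -877/594 ≈ -1.4764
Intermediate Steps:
L = -56 (L = -8*(6 + 1) = -8*7 = -4*14 = -56)
A(F, Q) = F*(-56 + Q) (A(F, Q) = F*(Q - 56) = F*(-56 + Q))
(-1*(-877))/(A(7, -10) + (-236 + 104)) = (-1*(-877))/(7*(-56 - 10) + (-236 + 104)) = 877/(7*(-66) - 132) = 877/(-462 - 132) = 877/(-594) = 877*(-1/594) = -877/594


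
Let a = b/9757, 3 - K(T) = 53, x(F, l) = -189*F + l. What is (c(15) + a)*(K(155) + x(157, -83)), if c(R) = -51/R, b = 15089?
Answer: 2695177744/48785 ≈ 55246.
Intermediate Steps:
x(F, l) = l - 189*F
K(T) = -50 (K(T) = 3 - 1*53 = 3 - 53 = -50)
a = 15089/9757 ≈ 1.5465
(c(15) + a)*(K(155) + x(157, -83)) = (-51/15 + 15089/9757)*(-50 + (-83 - 189*157)) = (-51*1/15 + 15089/9757)*(-50 + (-83 - 29673)) = (-17/5 + 15089/9757)*(-50 - 29756) = -90424/48785*(-29806) = 2695177744/48785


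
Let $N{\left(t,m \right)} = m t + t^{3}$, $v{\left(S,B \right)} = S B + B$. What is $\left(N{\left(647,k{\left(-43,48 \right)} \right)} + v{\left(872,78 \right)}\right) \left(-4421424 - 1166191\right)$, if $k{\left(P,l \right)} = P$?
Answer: $-1513574805134040$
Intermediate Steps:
$v{\left(S,B \right)} = B + B S$ ($v{\left(S,B \right)} = B S + B = B + B S$)
$N{\left(t,m \right)} = t^{3} + m t$
$\left(N{\left(647,k{\left(-43,48 \right)} \right)} + v{\left(872,78 \right)}\right) \left(-4421424 - 1166191\right) = \left(647 \left(-43 + 647^{2}\right) + 78 \left(1 + 872\right)\right) \left(-4421424 - 1166191\right) = \left(647 \left(-43 + 418609\right) + 78 \cdot 873\right) \left(-5587615\right) = \left(647 \cdot 418566 + 68094\right) \left(-5587615\right) = \left(270812202 + 68094\right) \left(-5587615\right) = 270880296 \left(-5587615\right) = -1513574805134040$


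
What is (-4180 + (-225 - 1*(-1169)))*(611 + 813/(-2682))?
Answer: -883368134/447 ≈ -1.9762e+6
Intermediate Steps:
(-4180 + (-225 - 1*(-1169)))*(611 + 813/(-2682)) = (-4180 + (-225 + 1169))*(611 + 813*(-1/2682)) = (-4180 + 944)*(611 - 271/894) = -3236*545963/894 = -883368134/447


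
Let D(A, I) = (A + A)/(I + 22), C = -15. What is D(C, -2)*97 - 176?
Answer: -643/2 ≈ -321.50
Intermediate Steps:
D(A, I) = 2*A/(22 + I) (D(A, I) = (2*A)/(22 + I) = 2*A/(22 + I))
D(C, -2)*97 - 176 = (2*(-15)/(22 - 2))*97 - 176 = (2*(-15)/20)*97 - 176 = (2*(-15)*(1/20))*97 - 176 = -3/2*97 - 176 = -291/2 - 176 = -643/2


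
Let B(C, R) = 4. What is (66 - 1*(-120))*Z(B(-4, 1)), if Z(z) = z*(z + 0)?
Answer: 2976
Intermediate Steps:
Z(z) = z² (Z(z) = z*z = z²)
(66 - 1*(-120))*Z(B(-4, 1)) = (66 - 1*(-120))*4² = (66 + 120)*16 = 186*16 = 2976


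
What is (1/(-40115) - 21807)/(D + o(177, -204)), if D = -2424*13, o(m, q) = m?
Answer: 874787806/1257003525 ≈ 0.69593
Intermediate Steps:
D = -31512
(1/(-40115) - 21807)/(D + o(177, -204)) = (1/(-40115) - 21807)/(-31512 + 177) = (-1/40115 - 21807)/(-31335) = -874787806/40115*(-1/31335) = 874787806/1257003525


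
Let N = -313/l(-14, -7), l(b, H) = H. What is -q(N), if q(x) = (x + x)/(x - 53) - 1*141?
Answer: 4402/29 ≈ 151.79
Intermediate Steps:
N = 313/7 (N = -313/(-7) = -313*(-1/7) = 313/7 ≈ 44.714)
q(x) = -141 + 2*x/(-53 + x) (q(x) = (2*x)/(-53 + x) - 141 = 2*x/(-53 + x) - 141 = -141 + 2*x/(-53 + x))
-q(N) = -(7473 - 139*313/7)/(-53 + 313/7) = -(7473 - 43507/7)/(-58/7) = -(-7)*8804/(58*7) = -1*(-4402/29) = 4402/29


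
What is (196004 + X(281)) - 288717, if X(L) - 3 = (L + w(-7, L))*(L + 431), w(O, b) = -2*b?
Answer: -292782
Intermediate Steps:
X(L) = 3 - L*(431 + L) (X(L) = 3 + (L - 2*L)*(L + 431) = 3 + (-L)*(431 + L) = 3 - L*(431 + L))
(196004 + X(281)) - 288717 = (196004 + (3 - 1*281**2 - 431*281)) - 288717 = (196004 + (3 - 1*78961 - 121111)) - 288717 = (196004 + (3 - 78961 - 121111)) - 288717 = (196004 - 200069) - 288717 = -4065 - 288717 = -292782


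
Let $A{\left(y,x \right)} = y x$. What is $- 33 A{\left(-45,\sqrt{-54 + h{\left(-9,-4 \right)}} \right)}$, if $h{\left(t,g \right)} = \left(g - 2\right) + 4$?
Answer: $2970 i \sqrt{14} \approx 11113.0 i$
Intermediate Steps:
$h{\left(t,g \right)} = 2 + g$ ($h{\left(t,g \right)} = \left(-2 + g\right) + 4 = 2 + g$)
$A{\left(y,x \right)} = x y$
$- 33 A{\left(-45,\sqrt{-54 + h{\left(-9,-4 \right)}} \right)} = - 33 \sqrt{-54 + \left(2 - 4\right)} \left(-45\right) = - 33 \sqrt{-54 - 2} \left(-45\right) = - 33 \sqrt{-56} \left(-45\right) = - 33 \cdot 2 i \sqrt{14} \left(-45\right) = - 33 \left(- 90 i \sqrt{14}\right) = 2970 i \sqrt{14}$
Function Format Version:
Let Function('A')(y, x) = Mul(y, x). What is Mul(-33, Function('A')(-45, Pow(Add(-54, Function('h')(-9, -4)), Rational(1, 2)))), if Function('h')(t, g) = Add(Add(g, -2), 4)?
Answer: Mul(2970, I, Pow(14, Rational(1, 2))) ≈ Mul(11113., I)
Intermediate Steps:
Function('h')(t, g) = Add(2, g) (Function('h')(t, g) = Add(Add(-2, g), 4) = Add(2, g))
Function('A')(y, x) = Mul(x, y)
Mul(-33, Function('A')(-45, Pow(Add(-54, Function('h')(-9, -4)), Rational(1, 2)))) = Mul(-33, Mul(Pow(Add(-54, Add(2, -4)), Rational(1, 2)), -45)) = Mul(-33, Mul(Pow(Add(-54, -2), Rational(1, 2)), -45)) = Mul(-33, Mul(Pow(-56, Rational(1, 2)), -45)) = Mul(-33, Mul(Mul(2, I, Pow(14, Rational(1, 2))), -45)) = Mul(-33, Mul(-90, I, Pow(14, Rational(1, 2)))) = Mul(2970, I, Pow(14, Rational(1, 2)))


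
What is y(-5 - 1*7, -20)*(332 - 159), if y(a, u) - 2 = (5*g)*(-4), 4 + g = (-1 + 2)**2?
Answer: 10726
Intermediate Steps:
g = -3 (g = -4 + (-1 + 2)**2 = -4 + 1**2 = -4 + 1 = -3)
y(a, u) = 62 (y(a, u) = 2 + (5*(-3))*(-4) = 2 - 15*(-4) = 2 + 60 = 62)
y(-5 - 1*7, -20)*(332 - 159) = 62*(332 - 159) = 62*173 = 10726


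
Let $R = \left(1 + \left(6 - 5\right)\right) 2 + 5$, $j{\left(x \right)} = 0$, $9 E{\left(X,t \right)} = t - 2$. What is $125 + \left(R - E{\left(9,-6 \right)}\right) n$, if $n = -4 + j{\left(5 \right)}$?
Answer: $\frac{769}{9} \approx 85.444$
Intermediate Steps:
$E{\left(X,t \right)} = - \frac{2}{9} + \frac{t}{9}$ ($E{\left(X,t \right)} = \frac{t - 2}{9} = \frac{-2 + t}{9} = - \frac{2}{9} + \frac{t}{9}$)
$n = -4$ ($n = -4 + 0 = -4$)
$R = 9$ ($R = \left(1 + 1\right) 2 + 5 = 2 \cdot 2 + 5 = 4 + 5 = 9$)
$125 + \left(R - E{\left(9,-6 \right)}\right) n = 125 + \left(9 - \left(- \frac{2}{9} + \frac{1}{9} \left(-6\right)\right)\right) \left(-4\right) = 125 + \left(9 - \left(- \frac{2}{9} - \frac{2}{3}\right)\right) \left(-4\right) = 125 + \left(9 - - \frac{8}{9}\right) \left(-4\right) = 125 + \left(9 + \frac{8}{9}\right) \left(-4\right) = 125 + \frac{89}{9} \left(-4\right) = 125 - \frac{356}{9} = \frac{769}{9}$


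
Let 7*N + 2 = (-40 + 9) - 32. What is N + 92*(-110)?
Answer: -70905/7 ≈ -10129.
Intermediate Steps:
N = -65/7 (N = -2/7 + ((-40 + 9) - 32)/7 = -2/7 + (-31 - 32)/7 = -2/7 + (⅐)*(-63) = -2/7 - 9 = -65/7 ≈ -9.2857)
N + 92*(-110) = -65/7 + 92*(-110) = -65/7 - 10120 = -70905/7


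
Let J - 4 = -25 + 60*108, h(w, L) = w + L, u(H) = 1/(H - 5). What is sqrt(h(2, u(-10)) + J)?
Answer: sqrt(1453710)/15 ≈ 80.380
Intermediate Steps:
u(H) = 1/(-5 + H)
h(w, L) = L + w
J = 6459 (J = 4 + (-25 + 60*108) = 4 + (-25 + 6480) = 4 + 6455 = 6459)
sqrt(h(2, u(-10)) + J) = sqrt((1/(-5 - 10) + 2) + 6459) = sqrt((1/(-15) + 2) + 6459) = sqrt((-1/15 + 2) + 6459) = sqrt(29/15 + 6459) = sqrt(96914/15) = sqrt(1453710)/15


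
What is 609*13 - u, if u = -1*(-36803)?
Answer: -28886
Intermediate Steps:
u = 36803
609*13 - u = 609*13 - 1*36803 = 7917 - 36803 = -28886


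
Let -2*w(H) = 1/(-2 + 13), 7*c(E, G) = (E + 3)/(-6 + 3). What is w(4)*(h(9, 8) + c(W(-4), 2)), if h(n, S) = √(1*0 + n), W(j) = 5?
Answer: -5/42 ≈ -0.11905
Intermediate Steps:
c(E, G) = -⅐ - E/21 (c(E, G) = ((E + 3)/(-6 + 3))/7 = ((3 + E)/(-3))/7 = ((3 + E)*(-⅓))/7 = (-1 - E/3)/7 = -⅐ - E/21)
w(H) = -1/22 (w(H) = -1/(2*(-2 + 13)) = -½/11 = -½*1/11 = -1/22)
h(n, S) = √n (h(n, S) = √(0 + n) = √n)
w(4)*(h(9, 8) + c(W(-4), 2)) = -(√9 + (-⅐ - 1/21*5))/22 = -(3 + (-⅐ - 5/21))/22 = -(3 - 8/21)/22 = -1/22*55/21 = -5/42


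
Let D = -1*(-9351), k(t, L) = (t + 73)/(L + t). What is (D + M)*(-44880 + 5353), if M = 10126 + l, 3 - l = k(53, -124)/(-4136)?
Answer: -2405436086057/3124 ≈ -7.6999e+8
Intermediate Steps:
k(t, L) = (73 + t)/(L + t)
l = 440421/146828 (l = 3 - (73 + 53)/(-124 + 53)/(-4136) = 3 - 126/(-71)*(-1)/4136 = 3 - (-1/71*126)*(-1)/4136 = 3 - (-126)*(-1)/(71*4136) = 3 - 1*63/146828 = 3 - 63/146828 = 440421/146828 ≈ 2.9996)
D = 9351
M = 1487220749/146828 (M = 10126 + 440421/146828 = 1487220749/146828 ≈ 10129.)
(D + M)*(-44880 + 5353) = (9351 + 1487220749/146828)*(-44880 + 5353) = (2860209377/146828)*(-39527) = -2405436086057/3124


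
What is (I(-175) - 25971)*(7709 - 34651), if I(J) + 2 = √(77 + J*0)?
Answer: 699764566 - 26942*√77 ≈ 6.9953e+8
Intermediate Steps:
I(J) = -2 + √77 (I(J) = -2 + √(77 + J*0) = -2 + √(77 + 0) = -2 + √77)
(I(-175) - 25971)*(7709 - 34651) = ((-2 + √77) - 25971)*(7709 - 34651) = (-25973 + √77)*(-26942) = 699764566 - 26942*√77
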